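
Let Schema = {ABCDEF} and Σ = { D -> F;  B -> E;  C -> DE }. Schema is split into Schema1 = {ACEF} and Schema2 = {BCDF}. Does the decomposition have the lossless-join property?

Common attributes: Schema1 ∩ Schema2 = {CF}.
Closure of {CF}: C → DE applies, adding DE. So (CF)⁺ = {CDEF}.
The closure contains neither all of Schema1 = {ACEF} nor all of Schema2 = {BCDF}, so the common attributes are not a superkey of either fragment. The join is lossy.

No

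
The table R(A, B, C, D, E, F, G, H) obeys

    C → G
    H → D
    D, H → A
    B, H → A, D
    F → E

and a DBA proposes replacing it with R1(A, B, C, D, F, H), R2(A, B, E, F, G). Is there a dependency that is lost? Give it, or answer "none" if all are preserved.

C → G

Check C → G: no single fragment contains all of {C, G}, and the restricted closure of {C} across the fragments never reaches {G}.
H → D is preserved.
D, H → A is preserved.
B, H → A, D is preserved.
F → E is preserved.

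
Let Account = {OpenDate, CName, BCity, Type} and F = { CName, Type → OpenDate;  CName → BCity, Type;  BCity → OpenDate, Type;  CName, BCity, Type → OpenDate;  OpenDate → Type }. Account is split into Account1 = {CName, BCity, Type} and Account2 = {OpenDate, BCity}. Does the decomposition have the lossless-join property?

Yes

Common attributes: Account1 ∩ Account2 = {BCity}.
Closure of {BCity}: BCity → OpenDate, Type applies, adding OpenDate, Type. So (BCity)⁺ = {OpenDate, BCity, Type}.
This closure contains every attribute of Account2, so Account1 ∩ Account2 → Account2. The join is lossless.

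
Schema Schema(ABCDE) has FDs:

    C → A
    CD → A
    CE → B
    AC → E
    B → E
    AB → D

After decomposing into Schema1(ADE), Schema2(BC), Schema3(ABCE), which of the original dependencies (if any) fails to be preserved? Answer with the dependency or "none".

Check AB → D: no single fragment contains all of {ABD}, and the restricted closure of {AB} across the fragments never reaches {D}.
C → A is preserved.
CD → A is preserved.
CE → B is preserved.
AC → E is preserved.
B → E is preserved.

AB → D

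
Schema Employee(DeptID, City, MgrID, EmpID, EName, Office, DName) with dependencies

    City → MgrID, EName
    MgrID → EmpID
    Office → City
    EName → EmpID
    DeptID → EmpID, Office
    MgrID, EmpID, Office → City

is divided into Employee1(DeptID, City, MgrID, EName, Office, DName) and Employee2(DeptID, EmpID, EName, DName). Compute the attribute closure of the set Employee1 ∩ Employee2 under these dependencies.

Employee1 ∩ Employee2 = {DeptID, EName, DName}.
EName → EmpID applies, adding EmpID
DeptID → EmpID, Office applies, adding Office
Office → City applies, adding City
City → MgrID, EName applies, adding MgrID
Closure: {DeptID, City, MgrID, EmpID, EName, Office, DName}.

DeptID, City, MgrID, EmpID, EName, Office, DName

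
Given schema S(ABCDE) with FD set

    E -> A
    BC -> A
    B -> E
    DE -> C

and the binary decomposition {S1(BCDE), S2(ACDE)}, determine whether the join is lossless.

Common attributes: S1 ∩ S2 = {CDE}.
Closure of {CDE}: E → A applies, adding A. So (CDE)⁺ = {ACDE}.
This closure contains every attribute of S2, so S1 ∩ S2 → S2. The join is lossless.

Yes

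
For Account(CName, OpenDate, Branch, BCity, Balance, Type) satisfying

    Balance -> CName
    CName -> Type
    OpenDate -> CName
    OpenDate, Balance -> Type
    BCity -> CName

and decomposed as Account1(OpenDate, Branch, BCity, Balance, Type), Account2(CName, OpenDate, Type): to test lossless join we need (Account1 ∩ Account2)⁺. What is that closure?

Account1 ∩ Account2 = {OpenDate, Type}.
OpenDate → CName applies, adding CName
Closure: {CName, OpenDate, Type}.

CName, OpenDate, Type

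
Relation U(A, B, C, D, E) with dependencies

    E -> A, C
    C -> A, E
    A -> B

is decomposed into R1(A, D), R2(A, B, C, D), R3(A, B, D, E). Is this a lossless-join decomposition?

Chase test. Columns are A, B, C, D, E; row i has aⱼ where attribute j ∈ Ri, else bᵢⱼ.
Initial tableau (one row per fragment):
  row 1: a1 b12 b13 a4 b15
  row 2: a1 a2 a3 a4 b25
  row 3: a1 a2 b33 a4 a5
Rows 1 and 2 agree on A; apply A→B and equate their B entries.
No row becomes fully distinguished — the join is lossy.

No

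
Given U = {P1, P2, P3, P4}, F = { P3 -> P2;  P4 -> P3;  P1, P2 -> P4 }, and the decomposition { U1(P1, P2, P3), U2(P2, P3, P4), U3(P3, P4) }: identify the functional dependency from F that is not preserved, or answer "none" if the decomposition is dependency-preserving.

P1, P2 -> P4

Check P1, P2 → P4: no single fragment contains all of {P1, P2, P4}, and the restricted closure of {P1, P2} across the fragments never reaches {P4}.
P3 → P2 is preserved.
P4 → P3 is preserved.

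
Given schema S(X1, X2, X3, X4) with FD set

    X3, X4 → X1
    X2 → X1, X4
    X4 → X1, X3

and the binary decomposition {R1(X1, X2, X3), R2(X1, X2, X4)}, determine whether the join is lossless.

Common attributes: R1 ∩ R2 = {X1, X2}.
Closure of {X1, X2}: X2 → X1, X4 applies, adding X4; X4 → X1, X3 applies, adding X3. So (X1, X2)⁺ = {X1, X2, X3, X4}.
This closure contains every attribute of R1, so R1 ∩ R2 → R1. The join is lossless.

Yes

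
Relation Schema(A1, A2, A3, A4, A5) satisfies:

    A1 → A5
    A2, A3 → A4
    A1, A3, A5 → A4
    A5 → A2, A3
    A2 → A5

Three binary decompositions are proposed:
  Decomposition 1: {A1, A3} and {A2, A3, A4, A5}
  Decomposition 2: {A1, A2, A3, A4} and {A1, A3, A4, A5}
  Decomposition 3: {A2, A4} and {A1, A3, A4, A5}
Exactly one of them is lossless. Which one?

Decomposition 1: common = {A3}, closure = {A3} → lossy.
Decomposition 2: common = {A1, A3, A4}, closure = {A1, A2, A3, A4, A5} → lossless.
Decomposition 3: common = {A4}, closure = {A4} → lossy.

Decomposition 2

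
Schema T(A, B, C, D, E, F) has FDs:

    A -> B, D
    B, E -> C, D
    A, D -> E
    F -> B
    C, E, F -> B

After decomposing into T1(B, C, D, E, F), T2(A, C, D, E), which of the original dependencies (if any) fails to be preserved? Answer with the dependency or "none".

Check A → B, D: no single fragment contains all of {A, B, D}, and the restricted closure of {A} across the fragments never reaches {B, D}.
B, E → C, D is preserved.
A, D → E is preserved.
F → B is preserved.
C, E, F → B is preserved.

A -> B, D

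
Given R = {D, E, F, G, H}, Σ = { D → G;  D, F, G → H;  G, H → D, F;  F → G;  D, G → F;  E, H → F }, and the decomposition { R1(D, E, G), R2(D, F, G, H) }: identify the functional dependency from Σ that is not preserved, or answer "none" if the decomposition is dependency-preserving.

Check E, H → F: no single fragment contains all of {E, F, H}, and the restricted closure of {E, H} across the fragments never reaches {F}.
D → G is preserved.
D, F, G → H is preserved.
G, H → D, F is preserved.
F → G is preserved.
D, G → F is preserved.

E, H → F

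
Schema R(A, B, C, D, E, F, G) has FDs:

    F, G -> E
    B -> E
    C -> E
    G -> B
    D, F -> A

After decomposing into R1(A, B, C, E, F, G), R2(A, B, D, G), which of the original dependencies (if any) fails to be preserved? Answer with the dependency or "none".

Check D, F → A: no single fragment contains all of {A, D, F}, and the restricted closure of {D, F} across the fragments never reaches {A}.
F, G → E is preserved.
B → E is preserved.
C → E is preserved.
G → B is preserved.

D, F -> A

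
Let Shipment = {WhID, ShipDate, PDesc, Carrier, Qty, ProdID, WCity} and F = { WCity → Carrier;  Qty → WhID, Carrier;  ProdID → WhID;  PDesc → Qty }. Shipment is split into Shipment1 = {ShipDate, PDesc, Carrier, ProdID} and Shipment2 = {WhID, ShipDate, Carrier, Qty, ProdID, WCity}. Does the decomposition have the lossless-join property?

No

Common attributes: Shipment1 ∩ Shipment2 = {ShipDate, Carrier, ProdID}.
Closure of {ShipDate, Carrier, ProdID}: ProdID → WhID applies, adding WhID. So (ShipDate, Carrier, ProdID)⁺ = {WhID, ShipDate, Carrier, ProdID}.
The closure contains neither all of Shipment1 = {ShipDate, PDesc, Carrier, ProdID} nor all of Shipment2 = {WhID, ShipDate, Carrier, Qty, ProdID, WCity}, so the common attributes are not a superkey of either fragment. The join is lossy.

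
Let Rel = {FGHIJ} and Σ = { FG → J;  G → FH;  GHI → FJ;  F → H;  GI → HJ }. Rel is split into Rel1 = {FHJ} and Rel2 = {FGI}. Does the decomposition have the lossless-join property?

No

Common attributes: Rel1 ∩ Rel2 = {F}.
Closure of {F}: F → H applies, adding H. So (F)⁺ = {FH}.
The closure contains neither all of Rel1 = {FHJ} nor all of Rel2 = {FGI}, so the common attributes are not a superkey of either fragment. The join is lossy.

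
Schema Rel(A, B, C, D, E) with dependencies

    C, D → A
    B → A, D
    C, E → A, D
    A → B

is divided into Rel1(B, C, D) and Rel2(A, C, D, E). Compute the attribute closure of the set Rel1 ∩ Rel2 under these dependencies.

A, B, C, D

Rel1 ∩ Rel2 = {C, D}.
C, D → A applies, adding A
A → B applies, adding B
Closure: {A, B, C, D}.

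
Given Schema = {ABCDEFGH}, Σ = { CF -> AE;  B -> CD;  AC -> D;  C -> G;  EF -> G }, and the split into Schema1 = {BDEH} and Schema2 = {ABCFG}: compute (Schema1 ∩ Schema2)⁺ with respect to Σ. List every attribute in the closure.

Schema1 ∩ Schema2 = {B}.
B → CD applies, adding CD
C → G applies, adding G
Closure: {BCDG}.

BCDG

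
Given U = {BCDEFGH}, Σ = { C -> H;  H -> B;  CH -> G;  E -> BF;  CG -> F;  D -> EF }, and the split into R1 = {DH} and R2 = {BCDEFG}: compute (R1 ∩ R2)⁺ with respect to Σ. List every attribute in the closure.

R1 ∩ R2 = {D}.
D → EF applies, adding EF
E → BF applies, adding B
Closure: {BDEF}.

BDEF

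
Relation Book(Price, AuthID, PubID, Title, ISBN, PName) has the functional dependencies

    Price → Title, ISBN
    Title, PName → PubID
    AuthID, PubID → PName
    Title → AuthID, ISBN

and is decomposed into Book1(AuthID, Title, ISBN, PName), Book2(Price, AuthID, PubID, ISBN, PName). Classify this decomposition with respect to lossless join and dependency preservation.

lossy and not dependency-preserving

Lossless test: (AuthID, ISBN, PName)⁺ = {AuthID, ISBN, PName}, which is a superkey of neither fragment — lossy.
Dependency preservation: the restricted closure of {Price} across the fragments never reaches {Title, ISBN}, so Price → Title, ISBN cannot be enforced without a join — not preserved.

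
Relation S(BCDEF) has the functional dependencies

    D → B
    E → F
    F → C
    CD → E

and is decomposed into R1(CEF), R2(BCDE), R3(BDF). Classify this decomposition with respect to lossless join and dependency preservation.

lossless and dependency-preserving

Lossless test (chase): Rows 1 and 2 agree on E; apply E→F and equate their F entries. Rows 1 and 3 agree on F; apply F→C and equate their C entries. Rows 2 and 3 agree on CD; apply CD→E and equate their E entries. Row 2 is now all distinguished symbols — the join is lossless.
Dependency preservation: every FD's attributes lie within a single fragment, so each can be enforced locally — preserved.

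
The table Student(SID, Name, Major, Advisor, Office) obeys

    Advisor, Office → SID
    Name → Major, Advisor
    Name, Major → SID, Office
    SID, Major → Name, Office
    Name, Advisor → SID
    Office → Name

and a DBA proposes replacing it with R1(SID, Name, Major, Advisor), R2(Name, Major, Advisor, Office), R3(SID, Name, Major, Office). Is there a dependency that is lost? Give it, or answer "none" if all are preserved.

none

Advisor, Office → SID: restricted closure across fragments reaches SID.
Name → Major, Advisor lies within R1.
Name, Major → SID, Office lies within R3.
SID, Major → Name, Office lies within R3.
Name, Advisor → SID lies within R1.
Office → Name lies within R2.
Every dependency is enforceable on the fragments, so the decomposition is dependency-preserving.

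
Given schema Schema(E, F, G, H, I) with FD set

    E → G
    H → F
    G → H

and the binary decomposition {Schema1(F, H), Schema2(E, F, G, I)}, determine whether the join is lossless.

No

Common attributes: Schema1 ∩ Schema2 = {F}.
No dependency enlarges {F}, so (F)⁺ = {F}.
The closure contains neither all of Schema1 = {F, H} nor all of Schema2 = {E, F, G, I}, so the common attributes are not a superkey of either fragment. The join is lossy.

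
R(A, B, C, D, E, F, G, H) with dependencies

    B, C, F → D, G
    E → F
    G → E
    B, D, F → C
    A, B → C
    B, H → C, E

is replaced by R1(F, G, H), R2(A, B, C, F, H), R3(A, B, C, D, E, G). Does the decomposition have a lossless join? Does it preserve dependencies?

Lossless test (chase): Rows 1 and 3 agree on G; apply G→E and equate their E entries. Rows 1 and 3 agree on E; apply E→F and equate their F entries. Rows 2 and 3 agree on B, C, F; apply B, C, F→D, G and equate their D, G entries. Rows 1 and 2 agree on G; apply G→E and equate their E entries. Row 2 is now all distinguished symbols — the join is lossless.
Dependency preservation: the restricted closure of {B, C, F} across the fragments never reaches {D, G}, so B, C, F → D, G cannot be enforced without a join — not preserved.

lossless but not dependency-preserving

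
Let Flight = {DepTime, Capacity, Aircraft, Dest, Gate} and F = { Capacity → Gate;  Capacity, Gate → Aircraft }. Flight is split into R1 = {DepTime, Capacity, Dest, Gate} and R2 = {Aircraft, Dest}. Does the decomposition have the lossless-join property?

Common attributes: R1 ∩ R2 = {Dest}.
No dependency enlarges {Dest}, so (Dest)⁺ = {Dest}.
The closure contains neither all of R1 = {DepTime, Capacity, Dest, Gate} nor all of R2 = {Aircraft, Dest}, so the common attributes are not a superkey of either fragment. The join is lossy.

No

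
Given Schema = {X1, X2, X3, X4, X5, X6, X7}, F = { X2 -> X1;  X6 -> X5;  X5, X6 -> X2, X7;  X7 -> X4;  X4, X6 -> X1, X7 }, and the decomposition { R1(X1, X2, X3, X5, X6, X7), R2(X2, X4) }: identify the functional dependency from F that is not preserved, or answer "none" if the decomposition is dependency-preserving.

X7 -> X4

Check X7 → X4: no single fragment contains all of {X4, X7}, and the restricted closure of {X7} across the fragments never reaches {X4}.
X2 → X1 is preserved.
X6 → X5 is preserved.
X5, X6 → X2, X7 is preserved.
X4, X6 → X1, X7 is preserved.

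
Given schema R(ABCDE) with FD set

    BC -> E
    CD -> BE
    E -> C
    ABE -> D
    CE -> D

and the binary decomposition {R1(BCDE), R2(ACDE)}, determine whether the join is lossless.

Yes

Common attributes: R1 ∩ R2 = {CDE}.
Closure of {CDE}: CD → BE applies, adding B. So (CDE)⁺ = {BCDE}.
This closure contains every attribute of R1, so R1 ∩ R2 → R1. The join is lossless.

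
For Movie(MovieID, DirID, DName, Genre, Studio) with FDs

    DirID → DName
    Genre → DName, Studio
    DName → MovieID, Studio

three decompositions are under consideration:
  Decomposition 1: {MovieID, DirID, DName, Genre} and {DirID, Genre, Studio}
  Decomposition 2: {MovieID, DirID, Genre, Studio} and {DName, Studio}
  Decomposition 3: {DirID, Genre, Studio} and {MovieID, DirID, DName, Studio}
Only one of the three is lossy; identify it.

Decomposition 2

Decomposition 1: common = {DirID, Genre}, closure = {MovieID, DirID, DName, Genre, Studio} → lossless.
Decomposition 2: common = {Studio}, closure = {Studio} → lossy.
Decomposition 3: common = {DirID, Studio}, closure = {MovieID, DirID, DName, Studio} → lossless.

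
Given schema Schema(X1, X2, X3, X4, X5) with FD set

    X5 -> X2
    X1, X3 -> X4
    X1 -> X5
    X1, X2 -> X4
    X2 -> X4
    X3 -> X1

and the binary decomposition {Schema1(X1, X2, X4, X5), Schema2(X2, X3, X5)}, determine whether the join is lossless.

Common attributes: Schema1 ∩ Schema2 = {X2, X5}.
Closure of {X2, X5}: X2 → X4 applies, adding X4. So (X2, X5)⁺ = {X2, X4, X5}.
The closure contains neither all of Schema1 = {X1, X2, X4, X5} nor all of Schema2 = {X2, X3, X5}, so the common attributes are not a superkey of either fragment. The join is lossy.

No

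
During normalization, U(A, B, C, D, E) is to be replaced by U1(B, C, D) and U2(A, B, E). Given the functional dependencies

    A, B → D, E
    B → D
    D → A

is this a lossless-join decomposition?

Yes

Common attributes: U1 ∩ U2 = {B}.
Closure of {B}: B → D applies, adding D; D → A applies, adding A; A, B → D, E applies, adding E. So (B)⁺ = {A, B, D, E}.
This closure contains every attribute of U2, so U1 ∩ U2 → U2. The join is lossless.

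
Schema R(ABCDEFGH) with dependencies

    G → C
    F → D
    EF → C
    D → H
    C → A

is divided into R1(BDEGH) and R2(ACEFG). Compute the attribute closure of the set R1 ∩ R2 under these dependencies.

R1 ∩ R2 = {EG}.
G → C applies, adding C
C → A applies, adding A
Closure: {ACEG}.

ACEG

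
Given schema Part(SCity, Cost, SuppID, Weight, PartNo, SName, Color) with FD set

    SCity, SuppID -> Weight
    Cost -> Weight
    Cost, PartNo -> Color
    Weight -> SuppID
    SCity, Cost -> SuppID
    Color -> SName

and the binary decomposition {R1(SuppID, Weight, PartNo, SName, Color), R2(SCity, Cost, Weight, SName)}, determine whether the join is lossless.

No

Common attributes: R1 ∩ R2 = {Weight, SName}.
Closure of {Weight, SName}: Weight → SuppID applies, adding SuppID. So (Weight, SName)⁺ = {SuppID, Weight, SName}.
The closure contains neither all of R1 = {SuppID, Weight, PartNo, SName, Color} nor all of R2 = {SCity, Cost, Weight, SName}, so the common attributes are not a superkey of either fragment. The join is lossy.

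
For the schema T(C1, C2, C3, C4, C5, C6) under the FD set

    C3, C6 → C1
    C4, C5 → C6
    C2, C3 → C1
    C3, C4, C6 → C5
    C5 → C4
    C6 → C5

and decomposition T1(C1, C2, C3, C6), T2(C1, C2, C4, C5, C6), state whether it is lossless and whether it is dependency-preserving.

lossless and dependency-preserving

Lossless test: (C1, C2, C6)⁺ = {C1, C2, C4, C5, C6}, which contains all of one fragment — lossless.
Dependency preservation: C3, C4, C6 → C5 is not contained in any single fragment, but the restricted closure of its left-hand side across the fragments still reaches the right-hand side; the remaining FDs each lie inside some fragment. All dependencies are preserved.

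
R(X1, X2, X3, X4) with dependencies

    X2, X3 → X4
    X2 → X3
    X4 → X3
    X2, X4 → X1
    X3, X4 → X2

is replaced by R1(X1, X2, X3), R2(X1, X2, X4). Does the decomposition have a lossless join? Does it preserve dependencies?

Lossless test: (X1, X2)⁺ = {X1, X2, X3, X4}, which contains all of one fragment — lossless.
Dependency preservation: X2, X3 → X4; X4 → X3; X3, X4 → X2 are not contained in any single fragment, but the restricted closure of each left-hand side across the fragments still reaches the right-hand side; the remaining FDs each lie inside some fragment. All dependencies are preserved.

lossless and dependency-preserving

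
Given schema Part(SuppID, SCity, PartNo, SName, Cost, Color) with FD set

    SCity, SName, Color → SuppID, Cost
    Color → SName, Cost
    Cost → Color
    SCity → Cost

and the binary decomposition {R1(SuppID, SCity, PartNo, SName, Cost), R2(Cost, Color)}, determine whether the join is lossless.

Common attributes: R1 ∩ R2 = {Cost}.
Closure of {Cost}: Cost → Color applies, adding Color; Color → SName, Cost applies, adding SName. So (Cost)⁺ = {SName, Cost, Color}.
This closure contains every attribute of R2, so R1 ∩ R2 → R2. The join is lossless.

Yes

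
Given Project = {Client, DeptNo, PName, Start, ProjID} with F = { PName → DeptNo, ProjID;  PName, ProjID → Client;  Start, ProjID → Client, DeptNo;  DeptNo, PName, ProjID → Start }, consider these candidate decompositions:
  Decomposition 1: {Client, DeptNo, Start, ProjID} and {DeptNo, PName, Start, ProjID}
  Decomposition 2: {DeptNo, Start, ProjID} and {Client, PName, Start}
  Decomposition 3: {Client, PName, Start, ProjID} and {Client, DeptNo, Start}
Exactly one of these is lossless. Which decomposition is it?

Decomposition 1

Decomposition 1: common = {DeptNo, Start, ProjID}, closure = {Client, DeptNo, Start, ProjID} → lossless.
Decomposition 2: common = {Start}, closure = {Start} → lossy.
Decomposition 3: common = {Client, Start}, closure = {Client, Start} → lossy.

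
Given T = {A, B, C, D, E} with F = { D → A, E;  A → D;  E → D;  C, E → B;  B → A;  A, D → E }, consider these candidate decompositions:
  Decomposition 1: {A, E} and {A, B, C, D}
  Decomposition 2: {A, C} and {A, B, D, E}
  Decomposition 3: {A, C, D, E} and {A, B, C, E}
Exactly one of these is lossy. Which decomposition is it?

Decomposition 1: common = {A}, closure = {A, D, E} → lossless.
Decomposition 2: common = {A}, closure = {A, D, E} → lossy.
Decomposition 3: common = {A, C, E}, closure = {A, B, C, D, E} → lossless.

Decomposition 2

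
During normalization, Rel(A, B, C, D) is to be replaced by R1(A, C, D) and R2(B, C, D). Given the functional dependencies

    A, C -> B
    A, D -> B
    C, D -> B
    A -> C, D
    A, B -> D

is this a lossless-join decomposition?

Common attributes: R1 ∩ R2 = {C, D}.
Closure of {C, D}: C, D → B applies, adding B. So (C, D)⁺ = {B, C, D}.
This closure contains every attribute of R2, so R1 ∩ R2 → R2. The join is lossless.

Yes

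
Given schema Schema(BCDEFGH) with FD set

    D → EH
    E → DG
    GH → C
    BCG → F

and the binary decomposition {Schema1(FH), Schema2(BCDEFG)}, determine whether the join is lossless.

No

Common attributes: Schema1 ∩ Schema2 = {F}.
No dependency enlarges {F}, so (F)⁺ = {F}.
The closure contains neither all of Schema1 = {FH} nor all of Schema2 = {BCDEFG}, so the common attributes are not a superkey of either fragment. The join is lossy.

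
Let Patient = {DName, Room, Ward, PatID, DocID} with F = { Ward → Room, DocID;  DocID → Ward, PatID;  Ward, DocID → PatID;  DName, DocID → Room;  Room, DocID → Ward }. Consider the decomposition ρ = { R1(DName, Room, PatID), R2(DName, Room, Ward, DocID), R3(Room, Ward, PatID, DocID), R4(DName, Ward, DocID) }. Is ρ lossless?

Yes

Chase test. Columns are DName, Room, Ward, PatID, DocID; row i has aⱼ where attribute j ∈ Ri, else bᵢⱼ.
Initial tableau (one row per fragment):
  row 1: a1 a2 b13 a4 b15
  row 2: a1 a2 a3 b24 a5
  row 3: b31 a2 a3 a4 a5
  row 4: a1 b42 a3 b44 a5
Rows 2 and 4 agree on Ward; apply Ward→Room, DocID and equate their Room, DocID entries.
Rows 2 and 3 agree on DocID; apply DocID→Ward, PatID and equate their Ward, PatID entries.
Rows 2 and 4 agree on DocID; apply DocID→Ward, PatID and equate their Ward, PatID entries.
Row 2 is now all distinguished symbols — the join is lossless.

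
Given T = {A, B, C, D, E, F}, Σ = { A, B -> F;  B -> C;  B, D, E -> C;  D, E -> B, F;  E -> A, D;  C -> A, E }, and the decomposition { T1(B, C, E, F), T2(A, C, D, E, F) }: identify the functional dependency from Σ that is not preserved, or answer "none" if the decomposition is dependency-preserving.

none

A, B → F: restricted closure across fragments reaches F.
B → C lies within T1.
B, D, E → C: restricted closure across fragments reaches C.
D, E → B, F: restricted closure across fragments reaches B, F.
E → A, D lies within T2.
C → A, E lies within T2.
Every dependency is enforceable on the fragments, so the decomposition is dependency-preserving.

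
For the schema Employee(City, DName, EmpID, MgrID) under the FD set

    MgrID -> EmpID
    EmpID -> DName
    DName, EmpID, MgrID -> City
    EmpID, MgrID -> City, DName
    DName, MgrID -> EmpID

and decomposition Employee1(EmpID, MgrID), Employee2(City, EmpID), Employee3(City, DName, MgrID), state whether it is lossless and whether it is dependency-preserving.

lossless but not dependency-preserving

Lossless test (chase): Rows 1 and 3 agree on MgrID; apply MgrID→EmpID and equate their EmpID entries. Rows 1 and 2 agree on EmpID; apply EmpID→DName and equate their DName entries. Rows 1 and 3 agree on EmpID; apply EmpID→DName and equate their DName entries. Rows 1 and 3 agree on DName, EmpID, MgrID; apply DName, EmpID, MgrID→City and equate their City entries. Row 1 is now all distinguished symbols — the join is lossless.
Dependency preservation: the restricted closure of {EmpID} across the fragments never reaches {DName}, so EmpID → DName cannot be enforced without a join — not preserved.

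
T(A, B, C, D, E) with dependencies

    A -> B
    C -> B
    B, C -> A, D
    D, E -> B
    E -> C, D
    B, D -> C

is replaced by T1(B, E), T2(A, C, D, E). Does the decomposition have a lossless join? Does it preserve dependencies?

Lossless test: (E)⁺ = {A, B, C, D, E}, which contains all of one fragment — lossless.
Dependency preservation: the restricted closure of {A} across the fragments never reaches {B}, so A → B cannot be enforced without a join — not preserved.

lossless but not dependency-preserving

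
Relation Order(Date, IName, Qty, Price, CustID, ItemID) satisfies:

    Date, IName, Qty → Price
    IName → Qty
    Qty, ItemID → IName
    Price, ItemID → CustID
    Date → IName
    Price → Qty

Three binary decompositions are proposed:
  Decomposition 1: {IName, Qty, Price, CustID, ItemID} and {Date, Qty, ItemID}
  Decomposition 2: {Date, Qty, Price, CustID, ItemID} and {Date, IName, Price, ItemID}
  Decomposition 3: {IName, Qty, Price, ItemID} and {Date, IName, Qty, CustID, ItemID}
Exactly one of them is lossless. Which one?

Decomposition 2

Decomposition 1: common = {Qty, ItemID}, closure = {IName, Qty, ItemID} → lossy.
Decomposition 2: common = {Date, Price, ItemID}, closure = {Date, IName, Qty, Price, CustID, ItemID} → lossless.
Decomposition 3: common = {IName, Qty, ItemID}, closure = {IName, Qty, ItemID} → lossy.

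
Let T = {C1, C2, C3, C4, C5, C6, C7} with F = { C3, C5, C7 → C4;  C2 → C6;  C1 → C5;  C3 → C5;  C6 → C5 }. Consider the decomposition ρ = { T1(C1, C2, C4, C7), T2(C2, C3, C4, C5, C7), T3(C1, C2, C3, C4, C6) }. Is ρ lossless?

No

Chase test. Columns are C1, C2, C3, C4, C5, C6, C7; row i has aⱼ where attribute j ∈ Ti, else bᵢⱼ.
Initial tableau (one row per fragment):
  row 1: a1 a2 b13 a4 b15 b16 a7
  row 2: b21 a2 a3 a4 a5 b26 a7
  row 3: a1 a2 a3 a4 b35 a6 b37
Rows 1 and 2 agree on C2; apply C2→C6 and equate their C6 entries.
Rows 1 and 3 agree on C2; apply C2→C6 and equate their C6 entries.
Rows 1 and 3 agree on C1; apply C1→C5 and equate their C5 entries.
Rows 2 and 3 agree on C3; apply C3→C5 and equate their C5 entries.
No row becomes fully distinguished — the join is lossy.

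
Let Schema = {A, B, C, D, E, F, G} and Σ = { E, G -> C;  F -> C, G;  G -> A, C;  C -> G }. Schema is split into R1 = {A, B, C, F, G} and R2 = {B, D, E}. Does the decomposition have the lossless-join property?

No

Common attributes: R1 ∩ R2 = {B}.
No dependency enlarges {B}, so (B)⁺ = {B}.
The closure contains neither all of R1 = {A, B, C, F, G} nor all of R2 = {B, D, E}, so the common attributes are not a superkey of either fragment. The join is lossy.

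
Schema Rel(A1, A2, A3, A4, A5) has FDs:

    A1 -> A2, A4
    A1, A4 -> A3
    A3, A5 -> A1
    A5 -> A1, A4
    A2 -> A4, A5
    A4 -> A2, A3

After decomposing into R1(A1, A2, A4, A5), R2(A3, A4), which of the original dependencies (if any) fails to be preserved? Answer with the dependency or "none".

none

A1 → A2, A4 lies within R1.
A1, A4 → A3: restricted closure across fragments reaches A3.
A3, A5 → A1: restricted closure across fragments reaches A1.
A5 → A1, A4 lies within R1.
A2 → A4, A5 lies within R1.
A4 → A2, A3: restricted closure across fragments reaches A2, A3.
Every dependency is enforceable on the fragments, so the decomposition is dependency-preserving.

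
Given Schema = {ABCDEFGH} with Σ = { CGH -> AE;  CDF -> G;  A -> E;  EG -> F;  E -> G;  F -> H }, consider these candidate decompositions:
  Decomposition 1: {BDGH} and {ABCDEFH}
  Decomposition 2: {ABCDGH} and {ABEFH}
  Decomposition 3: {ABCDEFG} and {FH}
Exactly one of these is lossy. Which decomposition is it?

Decomposition 1: common = {BDH}, closure = {BDH} → lossy.
Decomposition 2: common = {ABH}, closure = {ABEFGH} → lossless.
Decomposition 3: common = {F}, closure = {FH} → lossless.

Decomposition 1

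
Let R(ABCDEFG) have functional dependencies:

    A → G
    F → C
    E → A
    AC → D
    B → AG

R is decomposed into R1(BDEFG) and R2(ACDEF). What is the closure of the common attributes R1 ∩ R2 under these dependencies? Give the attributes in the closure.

ACDEFG

R1 ∩ R2 = {DEF}.
F → C applies, adding C
E → A applies, adding A
A → G applies, adding G
Closure: {ACDEFG}.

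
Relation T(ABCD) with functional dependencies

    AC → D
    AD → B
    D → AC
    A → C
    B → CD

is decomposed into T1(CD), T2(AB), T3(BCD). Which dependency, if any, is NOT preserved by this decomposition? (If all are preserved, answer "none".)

AC → D: restricted closure across fragments reaches D.
AD → B: restricted closure across fragments reaches B.
D → AC: restricted closure across fragments reaches AC.
A → C: restricted closure across fragments reaches C.
B → CD lies within T3.
Every dependency is enforceable on the fragments, so the decomposition is dependency-preserving.

none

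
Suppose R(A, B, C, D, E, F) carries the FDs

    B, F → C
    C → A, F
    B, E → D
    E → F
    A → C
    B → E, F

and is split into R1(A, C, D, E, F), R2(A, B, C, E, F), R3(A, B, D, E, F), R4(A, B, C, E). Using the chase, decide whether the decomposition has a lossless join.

Yes

Chase test. Columns are A, B, C, D, E, F; row i has aⱼ where attribute j ∈ Ri, else bᵢⱼ.
Initial tableau (one row per fragment):
  row 1: a1 b12 a3 a4 a5 a6
  row 2: a1 a2 a3 b24 a5 a6
  row 3: a1 a2 b33 a4 a5 a6
  row 4: a1 a2 a3 b44 a5 b46
Rows 2 and 3 agree on B, F; apply B, F→C and equate their C entries.
Rows 1 and 4 agree on C; apply C→A, F and equate their A, F entries.
Rows 2 and 3 agree on B, E; apply B, E→D and equate their D entries.
Rows 2 and 4 agree on B, E; apply B, E→D and equate their D entries.
Row 2 is now all distinguished symbols — the join is lossless.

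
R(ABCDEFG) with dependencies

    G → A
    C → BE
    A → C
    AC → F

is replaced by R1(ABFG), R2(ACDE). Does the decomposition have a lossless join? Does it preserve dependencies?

lossy and not dependency-preserving

Lossless test: (A)⁺ = {ABCEF}, which is a superkey of neither fragment — lossy.
Dependency preservation: the restricted closure of {C} across the fragments never reaches {BE}, so C → BE cannot be enforced without a join — not preserved.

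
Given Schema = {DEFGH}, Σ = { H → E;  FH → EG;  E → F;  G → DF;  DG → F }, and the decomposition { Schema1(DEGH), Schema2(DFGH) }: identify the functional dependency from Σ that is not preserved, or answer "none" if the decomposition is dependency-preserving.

E → F

Check E → F: no single fragment contains all of {EF}, and the restricted closure of {E} across the fragments never reaches {F}.
H → E is preserved.
FH → EG is preserved.
G → DF is preserved.
DG → F is preserved.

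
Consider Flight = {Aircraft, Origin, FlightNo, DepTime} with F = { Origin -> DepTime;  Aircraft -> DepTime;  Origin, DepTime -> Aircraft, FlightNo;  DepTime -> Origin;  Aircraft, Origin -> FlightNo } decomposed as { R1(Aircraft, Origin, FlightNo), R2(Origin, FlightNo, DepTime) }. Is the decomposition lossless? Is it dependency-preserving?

lossless and dependency-preserving

Lossless test: (Origin, FlightNo)⁺ = {Aircraft, Origin, FlightNo, DepTime}, which contains all of one fragment — lossless.
Dependency preservation: Aircraft → DepTime; Origin, DepTime → Aircraft, FlightNo are not contained in any single fragment, but the restricted closure of each left-hand side across the fragments still reaches the right-hand side; the remaining FDs each lie inside some fragment. All dependencies are preserved.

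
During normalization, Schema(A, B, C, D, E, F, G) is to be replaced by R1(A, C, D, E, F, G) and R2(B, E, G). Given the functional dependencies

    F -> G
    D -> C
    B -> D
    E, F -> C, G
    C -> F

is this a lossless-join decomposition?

No

Common attributes: R1 ∩ R2 = {E, G}.
No dependency enlarges {E, G}, so (E, G)⁺ = {E, G}.
The closure contains neither all of R1 = {A, C, D, E, F, G} nor all of R2 = {B, E, G}, so the common attributes are not a superkey of either fragment. The join is lossy.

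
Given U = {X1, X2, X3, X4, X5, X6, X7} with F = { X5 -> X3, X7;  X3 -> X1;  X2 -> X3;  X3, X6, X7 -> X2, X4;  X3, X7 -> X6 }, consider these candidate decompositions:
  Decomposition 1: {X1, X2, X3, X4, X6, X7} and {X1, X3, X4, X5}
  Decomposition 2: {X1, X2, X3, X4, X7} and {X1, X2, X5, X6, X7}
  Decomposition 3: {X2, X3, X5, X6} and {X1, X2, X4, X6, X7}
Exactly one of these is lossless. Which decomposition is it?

Decomposition 2

Decomposition 1: common = {X1, X3, X4}, closure = {X1, X3, X4} → lossy.
Decomposition 2: common = {X1, X2, X7}, closure = {X1, X2, X3, X4, X6, X7} → lossless.
Decomposition 3: common = {X2, X6}, closure = {X1, X2, X3, X6} → lossy.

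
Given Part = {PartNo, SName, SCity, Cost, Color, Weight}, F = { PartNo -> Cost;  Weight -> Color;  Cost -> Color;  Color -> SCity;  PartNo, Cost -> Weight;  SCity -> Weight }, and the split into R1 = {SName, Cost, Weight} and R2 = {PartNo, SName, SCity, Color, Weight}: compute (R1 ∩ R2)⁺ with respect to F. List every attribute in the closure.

SName, SCity, Color, Weight

R1 ∩ R2 = {SName, Weight}.
Weight → Color applies, adding Color
Color → SCity applies, adding SCity
Closure: {SName, SCity, Color, Weight}.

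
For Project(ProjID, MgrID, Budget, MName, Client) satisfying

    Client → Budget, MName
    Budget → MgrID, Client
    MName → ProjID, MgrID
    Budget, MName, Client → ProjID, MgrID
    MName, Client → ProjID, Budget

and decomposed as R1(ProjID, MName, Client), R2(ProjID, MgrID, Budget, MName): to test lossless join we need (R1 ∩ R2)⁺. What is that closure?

R1 ∩ R2 = {ProjID, MName}.
MName → ProjID, MgrID applies, adding MgrID
Closure: {ProjID, MgrID, MName}.

ProjID, MgrID, MName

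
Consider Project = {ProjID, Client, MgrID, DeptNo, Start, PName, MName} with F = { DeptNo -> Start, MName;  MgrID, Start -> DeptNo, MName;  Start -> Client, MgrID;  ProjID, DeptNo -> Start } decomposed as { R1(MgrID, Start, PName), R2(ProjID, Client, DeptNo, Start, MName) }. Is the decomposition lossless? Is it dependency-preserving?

lossy but dependency-preserving

Lossless test: (Start)⁺ = {Client, MgrID, DeptNo, Start, MName}, which is a superkey of neither fragment — lossy.
Dependency preservation: MgrID, Start → DeptNo, MName; Start → Client, MgrID are not contained in any single fragment, but the restricted closure of each left-hand side across the fragments still reaches the right-hand side; the remaining FDs each lie inside some fragment. All dependencies are preserved.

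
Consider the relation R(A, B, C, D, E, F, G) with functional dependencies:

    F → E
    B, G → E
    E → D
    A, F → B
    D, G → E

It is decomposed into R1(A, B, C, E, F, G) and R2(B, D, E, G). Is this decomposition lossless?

Common attributes: R1 ∩ R2 = {B, E, G}.
Closure of {B, E, G}: E → D applies, adding D. So (B, E, G)⁺ = {B, D, E, G}.
This closure contains every attribute of R2, so R1 ∩ R2 → R2. The join is lossless.

Yes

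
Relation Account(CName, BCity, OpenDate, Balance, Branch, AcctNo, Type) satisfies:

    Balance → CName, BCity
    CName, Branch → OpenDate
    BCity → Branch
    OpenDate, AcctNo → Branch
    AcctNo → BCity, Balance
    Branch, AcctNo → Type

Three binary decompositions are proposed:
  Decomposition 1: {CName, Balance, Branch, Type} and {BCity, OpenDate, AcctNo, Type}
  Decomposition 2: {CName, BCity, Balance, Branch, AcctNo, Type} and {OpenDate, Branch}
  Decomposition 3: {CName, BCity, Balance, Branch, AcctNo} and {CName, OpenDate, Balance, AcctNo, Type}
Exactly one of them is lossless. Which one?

Decomposition 3

Decomposition 1: common = {Type}, closure = {Type} → lossy.
Decomposition 2: common = {Branch}, closure = {Branch} → lossy.
Decomposition 3: common = {CName, Balance, AcctNo}, closure = {CName, BCity, OpenDate, Balance, Branch, AcctNo, Type} → lossless.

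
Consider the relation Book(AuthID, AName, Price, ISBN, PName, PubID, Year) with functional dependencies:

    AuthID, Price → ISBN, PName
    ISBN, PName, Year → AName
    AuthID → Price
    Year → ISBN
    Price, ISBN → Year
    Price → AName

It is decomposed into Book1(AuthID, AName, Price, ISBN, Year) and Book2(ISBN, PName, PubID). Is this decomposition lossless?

Common attributes: Book1 ∩ Book2 = {ISBN}.
No dependency enlarges {ISBN}, so (ISBN)⁺ = {ISBN}.
The closure contains neither all of Book1 = {AuthID, AName, Price, ISBN, Year} nor all of Book2 = {ISBN, PName, PubID}, so the common attributes are not a superkey of either fragment. The join is lossy.

No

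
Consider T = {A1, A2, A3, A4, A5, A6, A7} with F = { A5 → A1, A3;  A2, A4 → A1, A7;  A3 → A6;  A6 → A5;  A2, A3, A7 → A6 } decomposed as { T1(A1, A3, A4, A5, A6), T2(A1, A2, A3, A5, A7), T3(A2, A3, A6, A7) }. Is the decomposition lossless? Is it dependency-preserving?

lossy and not dependency-preserving

Lossless test (chase): Rows 1 and 2 agree on A3; apply A3→A6 and equate their A6 entries. Rows 1 and 3 agree on A6; apply A6→A5 and equate their A5 entries. Rows 1 and 3 agree on A5; apply A5→A1, A3 and equate their A1, A3 entries. No row becomes fully distinguished — the join is lossy.
Dependency preservation: the restricted closure of {A2, A4} across the fragments never reaches {A1, A7}, so A2, A4 → A1, A7 cannot be enforced without a join — not preserved.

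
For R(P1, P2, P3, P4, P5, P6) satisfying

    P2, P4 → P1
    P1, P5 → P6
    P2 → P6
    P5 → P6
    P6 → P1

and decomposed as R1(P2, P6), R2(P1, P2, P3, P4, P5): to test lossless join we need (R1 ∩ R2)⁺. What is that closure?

R1 ∩ R2 = {P2}.
P2 → P6 applies, adding P6
P6 → P1 applies, adding P1
Closure: {P1, P2, P6}.

P1, P2, P6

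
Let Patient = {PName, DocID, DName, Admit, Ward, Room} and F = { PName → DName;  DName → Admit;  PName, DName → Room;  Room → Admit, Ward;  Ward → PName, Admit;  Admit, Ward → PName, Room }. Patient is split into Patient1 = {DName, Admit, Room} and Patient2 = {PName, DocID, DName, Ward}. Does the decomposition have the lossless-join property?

No

Common attributes: Patient1 ∩ Patient2 = {DName}.
Closure of {DName}: DName → Admit applies, adding Admit. So (DName)⁺ = {DName, Admit}.
The closure contains neither all of Patient1 = {DName, Admit, Room} nor all of Patient2 = {PName, DocID, DName, Ward}, so the common attributes are not a superkey of either fragment. The join is lossy.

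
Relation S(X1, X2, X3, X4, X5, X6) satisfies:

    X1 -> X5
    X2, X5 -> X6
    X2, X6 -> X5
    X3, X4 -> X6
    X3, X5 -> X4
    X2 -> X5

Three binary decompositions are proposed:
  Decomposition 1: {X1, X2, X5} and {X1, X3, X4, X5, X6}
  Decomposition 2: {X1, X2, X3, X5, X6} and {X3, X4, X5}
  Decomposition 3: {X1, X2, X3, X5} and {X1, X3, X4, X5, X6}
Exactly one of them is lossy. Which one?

Decomposition 1

Decomposition 1: common = {X1, X5}, closure = {X1, X5} → lossy.
Decomposition 2: common = {X3, X5}, closure = {X3, X4, X5, X6} → lossless.
Decomposition 3: common = {X1, X3, X5}, closure = {X1, X3, X4, X5, X6} → lossless.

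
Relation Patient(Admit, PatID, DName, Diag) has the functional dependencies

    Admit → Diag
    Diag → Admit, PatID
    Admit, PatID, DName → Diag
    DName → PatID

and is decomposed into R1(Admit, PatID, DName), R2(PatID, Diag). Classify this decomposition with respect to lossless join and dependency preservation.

lossy and not dependency-preserving

Lossless test: (PatID)⁺ = {PatID}, which is a superkey of neither fragment — lossy.
Dependency preservation: the restricted closure of {Admit} across the fragments never reaches {Diag}, so Admit → Diag cannot be enforced without a join — not preserved.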